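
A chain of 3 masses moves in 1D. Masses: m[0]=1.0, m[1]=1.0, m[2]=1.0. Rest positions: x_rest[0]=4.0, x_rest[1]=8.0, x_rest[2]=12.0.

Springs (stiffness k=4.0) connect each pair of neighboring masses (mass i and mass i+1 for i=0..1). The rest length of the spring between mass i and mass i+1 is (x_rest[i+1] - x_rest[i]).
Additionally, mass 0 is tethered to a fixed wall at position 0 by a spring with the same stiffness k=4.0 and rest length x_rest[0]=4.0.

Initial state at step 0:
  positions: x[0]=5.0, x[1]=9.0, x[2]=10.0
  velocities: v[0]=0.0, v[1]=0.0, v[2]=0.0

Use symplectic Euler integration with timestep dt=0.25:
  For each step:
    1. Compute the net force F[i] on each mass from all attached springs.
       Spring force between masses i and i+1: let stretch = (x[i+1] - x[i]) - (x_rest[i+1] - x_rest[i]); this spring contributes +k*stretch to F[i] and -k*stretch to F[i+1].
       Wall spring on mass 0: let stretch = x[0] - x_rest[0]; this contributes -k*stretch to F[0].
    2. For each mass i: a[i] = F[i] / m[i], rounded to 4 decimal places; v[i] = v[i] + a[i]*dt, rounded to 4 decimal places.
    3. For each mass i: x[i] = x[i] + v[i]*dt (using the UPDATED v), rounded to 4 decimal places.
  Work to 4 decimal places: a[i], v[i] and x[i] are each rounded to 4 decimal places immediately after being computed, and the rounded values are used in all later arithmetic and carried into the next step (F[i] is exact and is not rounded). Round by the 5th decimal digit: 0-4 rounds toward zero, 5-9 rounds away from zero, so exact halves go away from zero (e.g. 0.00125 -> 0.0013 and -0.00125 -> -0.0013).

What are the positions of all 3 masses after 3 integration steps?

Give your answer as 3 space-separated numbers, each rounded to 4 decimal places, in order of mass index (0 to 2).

Answer: 3.3438 6.6406 12.8438

Derivation:
Step 0: x=[5.0000 9.0000 10.0000] v=[0.0000 0.0000 0.0000]
Step 1: x=[4.7500 8.2500 10.7500] v=[-1.0000 -3.0000 3.0000]
Step 2: x=[4.1875 7.2500 11.8750] v=[-2.2500 -4.0000 4.5000]
Step 3: x=[3.3438 6.6406 12.8438] v=[-3.3750 -2.4375 3.8750]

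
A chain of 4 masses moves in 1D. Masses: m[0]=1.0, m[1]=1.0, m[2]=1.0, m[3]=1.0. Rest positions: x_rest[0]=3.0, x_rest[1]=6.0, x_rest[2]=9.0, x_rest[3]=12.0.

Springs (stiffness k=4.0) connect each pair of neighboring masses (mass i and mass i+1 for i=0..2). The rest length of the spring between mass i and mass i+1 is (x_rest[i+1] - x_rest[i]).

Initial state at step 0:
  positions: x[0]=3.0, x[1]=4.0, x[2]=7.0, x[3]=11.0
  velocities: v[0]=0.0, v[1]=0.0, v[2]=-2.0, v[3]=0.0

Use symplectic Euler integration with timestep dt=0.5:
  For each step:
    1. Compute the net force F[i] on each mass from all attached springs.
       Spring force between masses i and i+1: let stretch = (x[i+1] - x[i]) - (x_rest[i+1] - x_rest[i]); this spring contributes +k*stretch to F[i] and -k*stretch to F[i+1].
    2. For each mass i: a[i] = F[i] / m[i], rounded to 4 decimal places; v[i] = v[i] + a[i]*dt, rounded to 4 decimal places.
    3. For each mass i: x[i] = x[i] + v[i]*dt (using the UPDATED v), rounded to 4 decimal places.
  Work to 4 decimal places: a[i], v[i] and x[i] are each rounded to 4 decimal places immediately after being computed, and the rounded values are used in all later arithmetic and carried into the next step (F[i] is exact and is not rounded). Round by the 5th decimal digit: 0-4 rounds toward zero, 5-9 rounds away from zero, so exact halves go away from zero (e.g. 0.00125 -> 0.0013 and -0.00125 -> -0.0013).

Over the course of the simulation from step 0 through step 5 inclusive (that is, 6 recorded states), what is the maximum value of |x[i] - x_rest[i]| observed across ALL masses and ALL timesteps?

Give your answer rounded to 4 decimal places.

Step 0: x=[3.0000 4.0000 7.0000 11.0000] v=[0.0000 0.0000 -2.0000 0.0000]
Step 1: x=[1.0000 6.0000 7.0000 10.0000] v=[-4.0000 4.0000 0.0000 -2.0000]
Step 2: x=[1.0000 4.0000 9.0000 9.0000] v=[0.0000 -4.0000 4.0000 -2.0000]
Step 3: x=[1.0000 4.0000 6.0000 11.0000] v=[0.0000 0.0000 -6.0000 4.0000]
Step 4: x=[1.0000 3.0000 6.0000 11.0000] v=[0.0000 -2.0000 0.0000 0.0000]
Step 5: x=[0.0000 3.0000 8.0000 9.0000] v=[-2.0000 0.0000 4.0000 -4.0000]
Max displacement = 3.0000

Answer: 3.0000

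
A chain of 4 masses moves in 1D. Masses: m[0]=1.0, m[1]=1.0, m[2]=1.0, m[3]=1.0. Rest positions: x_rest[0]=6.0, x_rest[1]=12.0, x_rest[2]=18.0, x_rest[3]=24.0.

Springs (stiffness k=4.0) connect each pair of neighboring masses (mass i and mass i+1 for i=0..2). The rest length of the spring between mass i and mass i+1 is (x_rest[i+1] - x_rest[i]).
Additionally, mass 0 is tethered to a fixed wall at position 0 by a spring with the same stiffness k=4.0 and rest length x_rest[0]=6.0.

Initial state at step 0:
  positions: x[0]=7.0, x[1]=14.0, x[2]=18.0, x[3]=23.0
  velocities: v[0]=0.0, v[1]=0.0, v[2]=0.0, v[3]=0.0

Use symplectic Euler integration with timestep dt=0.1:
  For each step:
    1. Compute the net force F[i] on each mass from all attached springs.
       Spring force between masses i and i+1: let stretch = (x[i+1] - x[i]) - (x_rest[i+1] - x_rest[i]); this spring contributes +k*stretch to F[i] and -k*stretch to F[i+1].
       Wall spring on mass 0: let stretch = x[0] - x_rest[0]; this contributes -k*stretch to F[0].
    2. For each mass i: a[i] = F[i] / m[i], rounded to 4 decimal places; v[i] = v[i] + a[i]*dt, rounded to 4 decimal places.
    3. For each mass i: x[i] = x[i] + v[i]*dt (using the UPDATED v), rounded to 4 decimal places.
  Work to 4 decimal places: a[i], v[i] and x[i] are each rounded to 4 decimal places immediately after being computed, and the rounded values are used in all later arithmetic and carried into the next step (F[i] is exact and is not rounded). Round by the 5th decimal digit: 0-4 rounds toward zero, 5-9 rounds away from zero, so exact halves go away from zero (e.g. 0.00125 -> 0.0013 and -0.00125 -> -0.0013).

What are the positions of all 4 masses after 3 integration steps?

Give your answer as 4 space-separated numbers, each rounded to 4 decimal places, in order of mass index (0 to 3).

Answer: 6.9768 13.3347 18.2090 23.2397

Derivation:
Step 0: x=[7.0000 14.0000 18.0000 23.0000] v=[0.0000 0.0000 0.0000 0.0000]
Step 1: x=[7.0000 13.8800 18.0400 23.0400] v=[0.0000 -1.2000 0.4000 0.4000]
Step 2: x=[6.9952 13.6512 18.1136 23.1200] v=[-0.0480 -2.2880 0.7360 0.8000]
Step 3: x=[6.9768 13.3347 18.2090 23.2397] v=[-0.1837 -3.1654 0.9536 1.1974]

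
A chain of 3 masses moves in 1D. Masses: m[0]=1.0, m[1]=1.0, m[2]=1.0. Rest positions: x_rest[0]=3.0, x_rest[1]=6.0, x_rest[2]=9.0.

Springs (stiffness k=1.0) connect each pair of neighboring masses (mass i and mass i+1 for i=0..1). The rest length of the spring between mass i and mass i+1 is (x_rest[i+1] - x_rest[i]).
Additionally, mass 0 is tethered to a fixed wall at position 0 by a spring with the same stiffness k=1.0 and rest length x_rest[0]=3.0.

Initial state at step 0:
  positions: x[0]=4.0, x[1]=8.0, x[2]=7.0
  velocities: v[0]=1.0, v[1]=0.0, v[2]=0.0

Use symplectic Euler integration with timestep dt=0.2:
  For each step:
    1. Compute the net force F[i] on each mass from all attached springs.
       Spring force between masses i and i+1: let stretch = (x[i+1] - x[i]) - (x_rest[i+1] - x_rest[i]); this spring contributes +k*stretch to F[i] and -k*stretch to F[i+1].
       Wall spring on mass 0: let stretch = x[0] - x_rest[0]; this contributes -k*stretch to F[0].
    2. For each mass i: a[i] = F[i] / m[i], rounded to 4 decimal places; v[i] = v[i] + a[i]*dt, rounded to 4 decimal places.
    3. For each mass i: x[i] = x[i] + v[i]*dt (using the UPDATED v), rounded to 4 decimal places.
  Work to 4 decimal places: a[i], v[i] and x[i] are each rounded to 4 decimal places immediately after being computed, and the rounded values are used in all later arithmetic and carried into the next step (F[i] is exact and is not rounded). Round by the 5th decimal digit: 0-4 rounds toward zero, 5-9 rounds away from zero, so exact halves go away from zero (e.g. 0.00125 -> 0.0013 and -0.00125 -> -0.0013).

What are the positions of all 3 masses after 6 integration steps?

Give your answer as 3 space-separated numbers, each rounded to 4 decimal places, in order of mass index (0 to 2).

Step 0: x=[4.0000 8.0000 7.0000] v=[1.0000 0.0000 0.0000]
Step 1: x=[4.2000 7.8000 7.1600] v=[1.0000 -1.0000 0.8000]
Step 2: x=[4.3760 7.4304 7.4656] v=[0.8800 -1.8480 1.5280]
Step 3: x=[4.4991 6.9400 7.8898] v=[0.6157 -2.4518 2.1210]
Step 4: x=[4.5399 6.3900 8.3960] v=[0.2041 -2.7500 2.5310]
Step 5: x=[4.4731 5.8462 8.9420] v=[-0.3339 -2.7188 2.7298]
Step 6: x=[4.2823 5.3713 9.4841] v=[-0.9539 -2.3743 2.7106]

Answer: 4.2823 5.3713 9.4841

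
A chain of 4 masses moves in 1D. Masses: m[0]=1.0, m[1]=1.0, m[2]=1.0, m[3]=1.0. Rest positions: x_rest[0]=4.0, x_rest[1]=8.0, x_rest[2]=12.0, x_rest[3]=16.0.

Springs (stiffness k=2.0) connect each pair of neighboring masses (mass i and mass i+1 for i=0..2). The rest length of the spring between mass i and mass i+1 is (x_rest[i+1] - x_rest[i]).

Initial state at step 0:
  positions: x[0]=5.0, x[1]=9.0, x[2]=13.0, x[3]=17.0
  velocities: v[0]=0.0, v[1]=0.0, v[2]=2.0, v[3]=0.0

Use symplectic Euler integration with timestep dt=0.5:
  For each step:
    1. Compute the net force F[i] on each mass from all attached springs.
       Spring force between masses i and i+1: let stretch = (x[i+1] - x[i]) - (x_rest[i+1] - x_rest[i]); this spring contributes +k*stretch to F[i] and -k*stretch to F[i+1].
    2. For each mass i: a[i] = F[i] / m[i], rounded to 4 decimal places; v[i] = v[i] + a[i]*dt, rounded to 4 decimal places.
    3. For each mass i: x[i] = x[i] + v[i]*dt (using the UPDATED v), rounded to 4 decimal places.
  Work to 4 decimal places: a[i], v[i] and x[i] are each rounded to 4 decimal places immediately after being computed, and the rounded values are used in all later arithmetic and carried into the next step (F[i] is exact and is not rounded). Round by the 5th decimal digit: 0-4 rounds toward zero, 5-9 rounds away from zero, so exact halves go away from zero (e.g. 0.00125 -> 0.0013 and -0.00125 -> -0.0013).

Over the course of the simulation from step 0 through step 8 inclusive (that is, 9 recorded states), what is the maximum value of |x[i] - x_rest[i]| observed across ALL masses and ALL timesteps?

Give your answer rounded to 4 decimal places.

Step 0: x=[5.0000 9.0000 13.0000 17.0000] v=[0.0000 0.0000 2.0000 0.0000]
Step 1: x=[5.0000 9.0000 14.0000 17.0000] v=[0.0000 0.0000 2.0000 0.0000]
Step 2: x=[5.0000 9.5000 14.0000 17.5000] v=[0.0000 1.0000 0.0000 1.0000]
Step 3: x=[5.2500 10.0000 13.5000 18.2500] v=[0.5000 1.0000 -1.0000 1.5000]
Step 4: x=[5.8750 9.8750 13.6250 18.6250] v=[1.2500 -0.2500 0.2500 0.7500]
Step 5: x=[6.5000 9.6250 14.3750 18.5000] v=[1.2500 -0.5000 1.5000 -0.2500]
Step 6: x=[6.6875 10.1875 14.8125 18.3125] v=[0.3750 1.1250 0.8750 -0.3750]
Step 7: x=[6.6250 11.3125 14.6875 18.3750] v=[-0.1250 2.2500 -0.2500 0.1250]
Step 8: x=[6.9063 11.7813 14.7188 18.5938] v=[0.5625 0.9375 0.0625 0.4375]
Max displacement = 3.7813

Answer: 3.7813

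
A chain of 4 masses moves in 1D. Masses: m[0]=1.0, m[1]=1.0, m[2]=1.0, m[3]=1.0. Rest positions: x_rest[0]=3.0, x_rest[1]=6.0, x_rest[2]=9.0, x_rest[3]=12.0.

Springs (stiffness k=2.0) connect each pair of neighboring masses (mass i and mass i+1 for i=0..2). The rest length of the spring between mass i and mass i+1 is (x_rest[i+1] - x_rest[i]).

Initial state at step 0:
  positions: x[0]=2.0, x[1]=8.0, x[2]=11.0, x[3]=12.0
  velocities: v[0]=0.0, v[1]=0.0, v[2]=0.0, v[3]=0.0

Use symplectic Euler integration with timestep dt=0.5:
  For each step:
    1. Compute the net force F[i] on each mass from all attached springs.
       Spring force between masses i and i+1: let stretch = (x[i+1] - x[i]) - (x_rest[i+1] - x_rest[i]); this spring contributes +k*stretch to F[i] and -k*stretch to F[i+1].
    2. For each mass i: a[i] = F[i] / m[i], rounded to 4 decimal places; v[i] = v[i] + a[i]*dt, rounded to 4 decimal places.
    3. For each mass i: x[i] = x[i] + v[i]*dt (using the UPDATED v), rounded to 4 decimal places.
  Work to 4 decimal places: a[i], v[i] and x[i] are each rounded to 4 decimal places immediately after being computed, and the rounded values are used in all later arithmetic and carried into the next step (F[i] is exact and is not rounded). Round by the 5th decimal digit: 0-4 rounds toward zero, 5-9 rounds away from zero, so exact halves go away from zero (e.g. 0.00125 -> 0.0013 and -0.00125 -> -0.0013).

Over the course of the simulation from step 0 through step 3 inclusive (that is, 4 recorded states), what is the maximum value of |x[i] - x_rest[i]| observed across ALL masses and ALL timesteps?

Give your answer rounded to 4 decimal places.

Step 0: x=[2.0000 8.0000 11.0000 12.0000] v=[0.0000 0.0000 0.0000 0.0000]
Step 1: x=[3.5000 6.5000 10.0000 13.0000] v=[3.0000 -3.0000 -2.0000 2.0000]
Step 2: x=[5.0000 5.2500 8.7500 14.0000] v=[3.0000 -2.5000 -2.5000 2.0000]
Step 3: x=[5.1250 5.6250 8.3750 13.8750] v=[0.2500 0.7500 -0.7500 -0.2500]
Max displacement = 2.1250

Answer: 2.1250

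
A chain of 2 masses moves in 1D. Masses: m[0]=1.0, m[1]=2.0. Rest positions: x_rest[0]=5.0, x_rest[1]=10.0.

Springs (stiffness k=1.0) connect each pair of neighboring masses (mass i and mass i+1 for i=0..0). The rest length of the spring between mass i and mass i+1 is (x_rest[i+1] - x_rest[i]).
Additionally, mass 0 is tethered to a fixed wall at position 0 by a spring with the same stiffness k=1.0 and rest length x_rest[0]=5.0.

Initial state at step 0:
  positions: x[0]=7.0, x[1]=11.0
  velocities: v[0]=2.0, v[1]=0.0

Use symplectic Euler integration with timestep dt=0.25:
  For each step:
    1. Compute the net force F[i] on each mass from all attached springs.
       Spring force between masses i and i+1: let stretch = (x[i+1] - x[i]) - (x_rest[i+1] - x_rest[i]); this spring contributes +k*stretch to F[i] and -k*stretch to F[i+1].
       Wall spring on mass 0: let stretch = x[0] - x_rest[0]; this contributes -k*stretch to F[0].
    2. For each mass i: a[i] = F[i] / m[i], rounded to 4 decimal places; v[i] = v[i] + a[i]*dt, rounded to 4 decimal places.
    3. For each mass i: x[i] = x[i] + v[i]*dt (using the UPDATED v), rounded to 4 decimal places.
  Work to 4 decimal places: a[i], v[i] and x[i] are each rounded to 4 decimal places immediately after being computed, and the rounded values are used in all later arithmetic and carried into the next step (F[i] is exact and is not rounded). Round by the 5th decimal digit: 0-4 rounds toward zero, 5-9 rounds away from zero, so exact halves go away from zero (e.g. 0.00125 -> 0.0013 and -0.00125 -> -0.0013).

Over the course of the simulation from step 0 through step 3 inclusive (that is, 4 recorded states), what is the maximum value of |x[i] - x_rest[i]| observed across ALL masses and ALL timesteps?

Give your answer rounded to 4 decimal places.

Answer: 2.4004

Derivation:
Step 0: x=[7.0000 11.0000] v=[2.0000 0.0000]
Step 1: x=[7.3125 11.0313] v=[1.2500 0.1250]
Step 2: x=[7.4004 11.1026] v=[0.3516 0.2852]
Step 3: x=[7.2572 11.2145] v=[-0.5730 0.4474]
Max displacement = 2.4004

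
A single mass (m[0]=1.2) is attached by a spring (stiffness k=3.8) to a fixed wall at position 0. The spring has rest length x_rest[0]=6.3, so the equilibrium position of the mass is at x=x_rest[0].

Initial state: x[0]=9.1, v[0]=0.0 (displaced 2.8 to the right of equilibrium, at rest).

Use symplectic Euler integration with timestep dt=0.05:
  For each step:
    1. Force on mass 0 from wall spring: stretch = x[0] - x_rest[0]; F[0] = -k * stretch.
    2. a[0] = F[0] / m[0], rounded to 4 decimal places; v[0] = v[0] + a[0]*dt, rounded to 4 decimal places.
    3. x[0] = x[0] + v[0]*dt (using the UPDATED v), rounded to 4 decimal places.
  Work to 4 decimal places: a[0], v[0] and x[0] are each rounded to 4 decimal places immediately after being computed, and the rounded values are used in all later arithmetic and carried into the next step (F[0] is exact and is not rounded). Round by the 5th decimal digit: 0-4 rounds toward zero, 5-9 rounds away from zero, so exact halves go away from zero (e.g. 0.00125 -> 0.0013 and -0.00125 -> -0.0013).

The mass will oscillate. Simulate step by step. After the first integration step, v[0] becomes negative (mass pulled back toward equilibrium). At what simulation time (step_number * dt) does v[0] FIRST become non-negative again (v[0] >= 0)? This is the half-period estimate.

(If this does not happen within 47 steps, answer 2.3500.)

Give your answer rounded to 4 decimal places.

Step 0: x=[9.1000] v=[0.0000]
Step 1: x=[9.0778] v=[-0.4433]
Step 2: x=[9.0336] v=[-0.8831]
Step 3: x=[8.9678] v=[-1.3159]
Step 4: x=[8.8809] v=[-1.7383]
Step 5: x=[8.7736] v=[-2.1469]
Step 6: x=[8.6467] v=[-2.5386]
Step 7: x=[8.5012] v=[-2.9102]
Step 8: x=[8.3383] v=[-3.2587]
Step 9: x=[8.1592] v=[-3.5814]
Step 10: x=[7.9654] v=[-3.8758]
Step 11: x=[7.7584] v=[-4.1395]
Step 12: x=[7.5399] v=[-4.3704]
Step 13: x=[7.3116] v=[-4.5667]
Step 14: x=[7.0753] v=[-4.7269]
Step 15: x=[6.8328] v=[-4.8497]
Step 16: x=[6.5861] v=[-4.9341]
Step 17: x=[6.3371] v=[-4.9794]
Step 18: x=[6.0878] v=[-4.9853]
Step 19: x=[5.8402] v=[-4.9517]
Step 20: x=[5.5963] v=[-4.8789]
Step 21: x=[5.3579] v=[-4.7675]
Step 22: x=[5.1270] v=[-4.6183]
Step 23: x=[4.9054] v=[-4.4326]
Step 24: x=[4.6948] v=[-4.2118]
Step 25: x=[4.4969] v=[-3.9576]
Step 26: x=[4.3133] v=[-3.6721]
Step 27: x=[4.1454] v=[-3.3575]
Step 28: x=[3.9946] v=[-3.0164]
Step 29: x=[3.8620] v=[-2.6514]
Step 30: x=[3.7487] v=[-2.2654]
Step 31: x=[3.6556] v=[-1.8614]
Step 32: x=[3.5835] v=[-1.4427]
Step 33: x=[3.5329] v=[-1.0126]
Step 34: x=[3.5042] v=[-0.5745]
Step 35: x=[3.4976] v=[-0.1318]
Step 36: x=[3.5132] v=[0.3119]
First v>=0 after going negative at step 36, time=1.8000

Answer: 1.8000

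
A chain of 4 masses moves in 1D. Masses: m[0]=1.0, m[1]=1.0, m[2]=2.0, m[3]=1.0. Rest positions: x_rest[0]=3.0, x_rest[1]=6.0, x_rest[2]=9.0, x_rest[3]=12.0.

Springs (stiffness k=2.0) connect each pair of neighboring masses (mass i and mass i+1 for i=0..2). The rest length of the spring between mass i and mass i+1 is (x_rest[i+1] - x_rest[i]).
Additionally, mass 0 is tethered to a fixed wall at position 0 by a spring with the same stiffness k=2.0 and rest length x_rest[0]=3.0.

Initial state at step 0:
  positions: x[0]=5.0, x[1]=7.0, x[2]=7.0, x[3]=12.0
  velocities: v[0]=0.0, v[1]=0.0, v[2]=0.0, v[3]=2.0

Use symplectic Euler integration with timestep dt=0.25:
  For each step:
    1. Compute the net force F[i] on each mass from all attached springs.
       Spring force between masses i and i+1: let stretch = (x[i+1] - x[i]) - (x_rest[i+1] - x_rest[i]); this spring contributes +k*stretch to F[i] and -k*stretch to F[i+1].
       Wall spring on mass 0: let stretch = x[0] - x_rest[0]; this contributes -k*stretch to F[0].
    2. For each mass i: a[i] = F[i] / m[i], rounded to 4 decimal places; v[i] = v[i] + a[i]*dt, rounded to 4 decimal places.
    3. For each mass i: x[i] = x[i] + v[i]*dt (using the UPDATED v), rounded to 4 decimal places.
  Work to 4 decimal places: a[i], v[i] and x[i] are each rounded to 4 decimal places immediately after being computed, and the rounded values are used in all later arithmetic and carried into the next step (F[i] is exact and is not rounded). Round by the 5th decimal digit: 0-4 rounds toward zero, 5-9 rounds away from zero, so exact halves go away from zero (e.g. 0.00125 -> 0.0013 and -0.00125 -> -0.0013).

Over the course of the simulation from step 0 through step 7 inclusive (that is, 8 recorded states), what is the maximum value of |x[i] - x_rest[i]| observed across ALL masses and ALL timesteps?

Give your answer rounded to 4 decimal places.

Step 0: x=[5.0000 7.0000 7.0000 12.0000] v=[0.0000 0.0000 0.0000 2.0000]
Step 1: x=[4.6250 6.7500 7.3125 12.2500] v=[-1.5000 -1.0000 1.2500 1.0000]
Step 2: x=[3.9375 6.3047 7.8985 12.2578] v=[-2.7500 -1.7813 2.3438 0.0313]
Step 3: x=[3.0537 5.7627 8.6573 12.0957] v=[-3.5352 -2.1680 3.0352 -0.6484]
Step 4: x=[2.1268 5.2439 9.4501 11.8788] v=[-3.7076 -2.0752 3.1712 -0.8676]
Step 5: x=[1.3237 4.8612 10.1318 11.7333] v=[-3.2125 -1.5307 2.7268 -0.5820]
Step 6: x=[0.7973 4.6952 10.5842 11.7626] v=[-2.1056 -0.6642 1.8095 0.1173]
Step 7: x=[0.6585 4.7781 10.7422 12.0196] v=[-0.5553 0.3314 0.6319 1.0281]
Max displacement = 2.3415

Answer: 2.3415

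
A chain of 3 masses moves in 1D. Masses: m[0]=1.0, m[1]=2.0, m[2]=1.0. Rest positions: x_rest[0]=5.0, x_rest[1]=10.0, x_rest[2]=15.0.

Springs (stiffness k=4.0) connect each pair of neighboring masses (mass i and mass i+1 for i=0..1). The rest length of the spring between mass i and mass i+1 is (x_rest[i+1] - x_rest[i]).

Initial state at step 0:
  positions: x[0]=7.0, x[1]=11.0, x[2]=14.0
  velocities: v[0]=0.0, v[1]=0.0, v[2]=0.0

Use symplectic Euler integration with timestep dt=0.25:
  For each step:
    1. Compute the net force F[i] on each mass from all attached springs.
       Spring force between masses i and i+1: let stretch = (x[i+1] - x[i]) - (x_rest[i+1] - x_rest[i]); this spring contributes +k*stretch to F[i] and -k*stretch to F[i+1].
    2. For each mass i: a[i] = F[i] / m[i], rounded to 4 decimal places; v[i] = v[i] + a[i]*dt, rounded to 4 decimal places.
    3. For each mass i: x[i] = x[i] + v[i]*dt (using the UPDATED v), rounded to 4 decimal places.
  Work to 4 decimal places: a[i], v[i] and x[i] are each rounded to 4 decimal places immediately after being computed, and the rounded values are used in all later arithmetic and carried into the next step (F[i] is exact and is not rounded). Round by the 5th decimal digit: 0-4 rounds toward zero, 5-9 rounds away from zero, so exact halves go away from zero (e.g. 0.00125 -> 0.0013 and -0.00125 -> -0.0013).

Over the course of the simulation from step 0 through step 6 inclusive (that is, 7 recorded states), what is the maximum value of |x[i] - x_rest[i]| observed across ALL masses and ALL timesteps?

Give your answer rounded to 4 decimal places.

Answer: 2.3784

Derivation:
Step 0: x=[7.0000 11.0000 14.0000] v=[0.0000 0.0000 0.0000]
Step 1: x=[6.7500 10.8750 14.5000] v=[-1.0000 -0.5000 2.0000]
Step 2: x=[6.2813 10.6875 15.3438] v=[-1.8750 -0.7500 3.3750]
Step 3: x=[5.6641 10.5313 16.2735] v=[-2.4688 -0.6250 3.7187]
Step 4: x=[5.0137 10.4844 17.0176] v=[-2.6016 -0.1875 2.9765]
Step 5: x=[4.4810 10.5704 17.3784] v=[-2.1309 0.3438 1.4433]
Step 6: x=[4.2206 10.7462 17.2872] v=[-1.0415 0.7031 -0.3647]
Max displacement = 2.3784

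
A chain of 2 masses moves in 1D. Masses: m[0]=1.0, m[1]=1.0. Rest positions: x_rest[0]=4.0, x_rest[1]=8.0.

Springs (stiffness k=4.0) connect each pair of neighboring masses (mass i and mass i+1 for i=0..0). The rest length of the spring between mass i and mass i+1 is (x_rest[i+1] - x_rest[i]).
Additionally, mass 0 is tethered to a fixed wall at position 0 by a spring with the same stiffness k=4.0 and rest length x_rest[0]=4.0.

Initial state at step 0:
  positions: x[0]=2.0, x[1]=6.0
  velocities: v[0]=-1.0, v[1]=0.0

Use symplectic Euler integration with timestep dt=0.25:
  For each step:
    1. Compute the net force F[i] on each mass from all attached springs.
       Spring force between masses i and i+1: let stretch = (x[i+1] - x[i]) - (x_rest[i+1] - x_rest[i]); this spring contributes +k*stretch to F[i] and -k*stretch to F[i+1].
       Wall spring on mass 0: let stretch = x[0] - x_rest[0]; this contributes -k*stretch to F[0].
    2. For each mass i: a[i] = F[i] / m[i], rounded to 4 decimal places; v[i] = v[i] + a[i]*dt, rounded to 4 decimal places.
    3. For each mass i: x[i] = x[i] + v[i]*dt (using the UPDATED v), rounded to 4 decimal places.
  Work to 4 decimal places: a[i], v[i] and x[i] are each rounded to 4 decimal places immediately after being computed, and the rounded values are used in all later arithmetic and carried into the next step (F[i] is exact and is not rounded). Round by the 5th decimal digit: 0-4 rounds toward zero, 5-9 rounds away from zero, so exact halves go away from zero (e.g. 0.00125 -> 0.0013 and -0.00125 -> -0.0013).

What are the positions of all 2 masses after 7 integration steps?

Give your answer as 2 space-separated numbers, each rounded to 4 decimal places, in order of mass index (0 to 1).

Step 0: x=[2.0000 6.0000] v=[-1.0000 0.0000]
Step 1: x=[2.2500 6.0000] v=[1.0000 0.0000]
Step 2: x=[2.8750 6.0625] v=[2.5000 0.2500]
Step 3: x=[3.5781 6.3281] v=[2.8125 1.0625]
Step 4: x=[4.0742 6.9062] v=[1.9844 2.3125]
Step 5: x=[4.2598 7.7763] v=[0.7422 3.4805]
Step 6: x=[4.2595 8.7673] v=[-0.0011 3.9640]
Step 7: x=[4.3213 9.6314] v=[0.2472 3.4562]

Answer: 4.3213 9.6314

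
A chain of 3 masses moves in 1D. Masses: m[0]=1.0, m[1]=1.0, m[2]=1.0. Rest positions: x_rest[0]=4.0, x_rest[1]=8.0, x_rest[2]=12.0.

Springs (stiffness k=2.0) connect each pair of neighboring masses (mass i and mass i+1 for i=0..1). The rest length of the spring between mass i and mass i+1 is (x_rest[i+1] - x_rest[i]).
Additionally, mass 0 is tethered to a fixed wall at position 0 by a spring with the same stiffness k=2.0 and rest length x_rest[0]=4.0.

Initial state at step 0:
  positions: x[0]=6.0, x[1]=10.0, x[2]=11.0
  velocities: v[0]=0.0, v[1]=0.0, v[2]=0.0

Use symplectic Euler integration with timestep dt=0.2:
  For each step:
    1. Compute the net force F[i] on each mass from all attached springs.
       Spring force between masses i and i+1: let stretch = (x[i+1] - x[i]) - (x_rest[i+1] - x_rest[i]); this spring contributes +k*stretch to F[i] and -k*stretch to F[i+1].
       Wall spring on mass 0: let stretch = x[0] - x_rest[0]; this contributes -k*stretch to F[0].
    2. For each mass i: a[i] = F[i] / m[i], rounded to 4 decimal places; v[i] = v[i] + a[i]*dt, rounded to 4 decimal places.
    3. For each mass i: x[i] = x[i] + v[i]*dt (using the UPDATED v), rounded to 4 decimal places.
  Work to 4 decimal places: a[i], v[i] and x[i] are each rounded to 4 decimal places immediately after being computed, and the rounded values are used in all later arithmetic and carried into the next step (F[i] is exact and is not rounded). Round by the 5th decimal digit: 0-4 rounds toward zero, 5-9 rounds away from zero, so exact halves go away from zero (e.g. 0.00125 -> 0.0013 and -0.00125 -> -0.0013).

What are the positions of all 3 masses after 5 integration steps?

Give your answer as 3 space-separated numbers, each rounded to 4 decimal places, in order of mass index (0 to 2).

Step 0: x=[6.0000 10.0000 11.0000] v=[0.0000 0.0000 0.0000]
Step 1: x=[5.8400 9.7600 11.2400] v=[-0.8000 -1.2000 1.2000]
Step 2: x=[5.5264 9.3248 11.6816] v=[-1.5680 -2.1760 2.2080]
Step 3: x=[5.0746 8.7743 12.2547] v=[-2.2592 -2.7526 2.8653]
Step 4: x=[4.5128 8.2062 12.8693] v=[-2.8092 -2.8403 3.0731]
Step 5: x=[3.8854 7.7157 13.4309] v=[-3.1370 -2.4524 2.8079]

Answer: 3.8854 7.7157 13.4309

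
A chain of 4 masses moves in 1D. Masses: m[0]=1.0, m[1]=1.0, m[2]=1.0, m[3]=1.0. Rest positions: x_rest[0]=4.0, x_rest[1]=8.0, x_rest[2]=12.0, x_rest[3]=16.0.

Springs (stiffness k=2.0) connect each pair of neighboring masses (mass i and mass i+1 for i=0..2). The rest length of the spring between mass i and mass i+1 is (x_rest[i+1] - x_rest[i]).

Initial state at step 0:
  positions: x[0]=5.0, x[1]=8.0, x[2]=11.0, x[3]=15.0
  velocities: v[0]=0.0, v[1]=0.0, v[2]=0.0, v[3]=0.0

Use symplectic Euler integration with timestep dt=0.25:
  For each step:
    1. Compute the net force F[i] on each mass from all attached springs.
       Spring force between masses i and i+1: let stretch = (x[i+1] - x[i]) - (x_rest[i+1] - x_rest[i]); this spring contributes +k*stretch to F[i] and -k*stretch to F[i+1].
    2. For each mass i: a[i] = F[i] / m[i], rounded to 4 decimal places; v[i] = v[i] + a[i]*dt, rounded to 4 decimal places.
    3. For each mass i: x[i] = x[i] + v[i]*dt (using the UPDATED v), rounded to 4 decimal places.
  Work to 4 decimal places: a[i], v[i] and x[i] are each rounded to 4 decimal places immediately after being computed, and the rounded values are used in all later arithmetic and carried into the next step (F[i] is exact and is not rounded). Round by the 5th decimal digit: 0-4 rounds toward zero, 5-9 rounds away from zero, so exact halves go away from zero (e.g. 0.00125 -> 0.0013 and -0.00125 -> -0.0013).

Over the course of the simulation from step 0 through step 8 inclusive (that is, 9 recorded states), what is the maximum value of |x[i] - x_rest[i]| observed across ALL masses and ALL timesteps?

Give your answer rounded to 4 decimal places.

Step 0: x=[5.0000 8.0000 11.0000 15.0000] v=[0.0000 0.0000 0.0000 0.0000]
Step 1: x=[4.8750 8.0000 11.1250 15.0000] v=[-0.5000 0.0000 0.5000 0.0000]
Step 2: x=[4.6406 8.0000 11.3438 15.0156] v=[-0.9375 0.0000 0.8750 0.0625]
Step 3: x=[4.3262 7.9981 11.6036 15.0723] v=[-1.2578 -0.0078 1.0390 0.2266]
Step 4: x=[3.9707 7.9879 11.8463 15.1954] v=[-1.4219 -0.0410 0.9706 0.4923]
Step 5: x=[3.6174 7.9578 12.0253 15.3999] v=[-1.4133 -0.1204 0.7160 0.8178]
Step 6: x=[3.3066 7.8936 12.1177 15.6825] v=[-1.2431 -0.2569 0.3696 1.1305]
Step 7: x=[3.0692 7.7840 12.1277 16.0195] v=[-0.9496 -0.4384 0.0400 1.3481]
Step 8: x=[2.9212 7.6280 12.0812 16.3701] v=[-0.5922 -0.6240 -0.1860 1.4022]
Max displacement = 1.0788

Answer: 1.0788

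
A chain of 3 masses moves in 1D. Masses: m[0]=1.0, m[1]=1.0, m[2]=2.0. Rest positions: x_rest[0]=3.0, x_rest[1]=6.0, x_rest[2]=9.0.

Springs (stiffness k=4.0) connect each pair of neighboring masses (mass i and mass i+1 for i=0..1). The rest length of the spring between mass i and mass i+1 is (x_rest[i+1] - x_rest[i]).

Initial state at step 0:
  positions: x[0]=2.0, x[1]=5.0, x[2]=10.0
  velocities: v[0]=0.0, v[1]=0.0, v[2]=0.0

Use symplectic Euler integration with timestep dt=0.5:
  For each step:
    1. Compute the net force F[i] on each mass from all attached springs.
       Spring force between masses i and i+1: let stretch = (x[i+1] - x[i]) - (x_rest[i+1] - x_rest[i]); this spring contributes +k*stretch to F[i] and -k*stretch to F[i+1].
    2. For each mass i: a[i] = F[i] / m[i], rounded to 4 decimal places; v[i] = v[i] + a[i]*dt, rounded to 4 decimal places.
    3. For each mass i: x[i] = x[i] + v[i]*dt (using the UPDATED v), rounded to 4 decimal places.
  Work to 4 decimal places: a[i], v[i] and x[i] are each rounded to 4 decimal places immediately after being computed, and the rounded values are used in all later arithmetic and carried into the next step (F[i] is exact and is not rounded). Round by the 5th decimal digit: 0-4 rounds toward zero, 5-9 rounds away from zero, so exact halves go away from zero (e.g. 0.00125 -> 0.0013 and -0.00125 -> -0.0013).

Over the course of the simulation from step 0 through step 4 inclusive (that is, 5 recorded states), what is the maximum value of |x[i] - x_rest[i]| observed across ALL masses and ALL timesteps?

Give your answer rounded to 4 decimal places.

Step 0: x=[2.0000 5.0000 10.0000] v=[0.0000 0.0000 0.0000]
Step 1: x=[2.0000 7.0000 9.0000] v=[0.0000 4.0000 -2.0000]
Step 2: x=[4.0000 6.0000 8.5000] v=[4.0000 -2.0000 -1.0000]
Step 3: x=[5.0000 5.5000 8.2500] v=[2.0000 -1.0000 -0.5000]
Step 4: x=[3.5000 7.2500 8.1250] v=[-3.0000 3.5000 -0.2500]
Max displacement = 2.0000

Answer: 2.0000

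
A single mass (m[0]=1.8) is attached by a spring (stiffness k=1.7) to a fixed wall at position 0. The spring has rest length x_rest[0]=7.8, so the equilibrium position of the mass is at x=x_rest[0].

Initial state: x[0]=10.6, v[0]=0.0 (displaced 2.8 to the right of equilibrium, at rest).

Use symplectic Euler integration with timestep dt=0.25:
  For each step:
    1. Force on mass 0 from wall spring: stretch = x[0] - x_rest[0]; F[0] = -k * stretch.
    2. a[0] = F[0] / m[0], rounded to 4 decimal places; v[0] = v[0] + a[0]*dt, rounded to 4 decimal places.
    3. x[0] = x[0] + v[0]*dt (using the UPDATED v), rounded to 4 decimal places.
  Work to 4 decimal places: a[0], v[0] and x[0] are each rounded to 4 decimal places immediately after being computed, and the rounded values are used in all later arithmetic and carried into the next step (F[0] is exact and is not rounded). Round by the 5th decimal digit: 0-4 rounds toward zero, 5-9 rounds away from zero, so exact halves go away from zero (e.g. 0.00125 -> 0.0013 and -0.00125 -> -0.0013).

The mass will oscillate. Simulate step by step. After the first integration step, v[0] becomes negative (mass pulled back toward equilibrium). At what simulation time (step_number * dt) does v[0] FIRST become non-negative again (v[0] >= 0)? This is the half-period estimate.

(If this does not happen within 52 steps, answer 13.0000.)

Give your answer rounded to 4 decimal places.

Step 0: x=[10.6000] v=[0.0000]
Step 1: x=[10.4347] v=[-0.6611]
Step 2: x=[10.1139] v=[-1.2832]
Step 3: x=[9.6565] v=[-1.8296]
Step 4: x=[9.0895] v=[-2.2680]
Step 5: x=[8.4464] v=[-2.5725]
Step 6: x=[7.7651] v=[-2.7251]
Step 7: x=[7.0859] v=[-2.7169]
Step 8: x=[6.4488] v=[-2.5483]
Step 9: x=[5.8915] v=[-2.2293]
Step 10: x=[5.4468] v=[-1.7787]
Step 11: x=[5.1410] v=[-1.2231]
Step 12: x=[4.9922] v=[-0.5953]
Step 13: x=[5.0091] v=[0.0677]
First v>=0 after going negative at step 13, time=3.2500

Answer: 3.2500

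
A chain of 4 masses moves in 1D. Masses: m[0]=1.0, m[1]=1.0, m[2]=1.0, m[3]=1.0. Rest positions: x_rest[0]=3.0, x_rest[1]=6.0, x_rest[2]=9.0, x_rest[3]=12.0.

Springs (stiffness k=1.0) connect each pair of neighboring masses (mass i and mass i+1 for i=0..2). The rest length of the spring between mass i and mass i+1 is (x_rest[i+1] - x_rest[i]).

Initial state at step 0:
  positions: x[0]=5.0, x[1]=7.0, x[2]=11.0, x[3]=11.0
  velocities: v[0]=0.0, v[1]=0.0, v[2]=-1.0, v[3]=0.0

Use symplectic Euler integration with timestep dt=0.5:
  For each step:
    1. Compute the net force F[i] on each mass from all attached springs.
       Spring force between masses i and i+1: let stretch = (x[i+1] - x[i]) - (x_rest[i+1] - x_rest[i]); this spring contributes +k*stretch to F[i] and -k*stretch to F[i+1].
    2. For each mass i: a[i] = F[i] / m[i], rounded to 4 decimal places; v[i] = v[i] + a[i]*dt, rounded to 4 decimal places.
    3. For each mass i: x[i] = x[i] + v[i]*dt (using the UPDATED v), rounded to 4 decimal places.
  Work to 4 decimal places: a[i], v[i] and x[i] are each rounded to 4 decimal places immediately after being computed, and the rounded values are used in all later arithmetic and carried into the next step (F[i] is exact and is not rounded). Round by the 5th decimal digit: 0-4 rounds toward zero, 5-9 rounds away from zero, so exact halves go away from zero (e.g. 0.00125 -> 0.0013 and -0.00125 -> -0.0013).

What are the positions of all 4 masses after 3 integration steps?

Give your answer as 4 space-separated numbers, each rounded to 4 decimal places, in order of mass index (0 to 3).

Step 0: x=[5.0000 7.0000 11.0000 11.0000] v=[0.0000 0.0000 -1.0000 0.0000]
Step 1: x=[4.7500 7.5000 9.5000 11.7500] v=[-0.5000 1.0000 -3.0000 1.5000]
Step 2: x=[4.4375 7.8125 8.0625 12.6875] v=[-0.6250 0.6250 -2.8750 1.8750]
Step 3: x=[4.2188 7.3438 7.7188 13.2188] v=[-0.4375 -0.9375 -0.6875 1.0625]

Answer: 4.2188 7.3438 7.7188 13.2188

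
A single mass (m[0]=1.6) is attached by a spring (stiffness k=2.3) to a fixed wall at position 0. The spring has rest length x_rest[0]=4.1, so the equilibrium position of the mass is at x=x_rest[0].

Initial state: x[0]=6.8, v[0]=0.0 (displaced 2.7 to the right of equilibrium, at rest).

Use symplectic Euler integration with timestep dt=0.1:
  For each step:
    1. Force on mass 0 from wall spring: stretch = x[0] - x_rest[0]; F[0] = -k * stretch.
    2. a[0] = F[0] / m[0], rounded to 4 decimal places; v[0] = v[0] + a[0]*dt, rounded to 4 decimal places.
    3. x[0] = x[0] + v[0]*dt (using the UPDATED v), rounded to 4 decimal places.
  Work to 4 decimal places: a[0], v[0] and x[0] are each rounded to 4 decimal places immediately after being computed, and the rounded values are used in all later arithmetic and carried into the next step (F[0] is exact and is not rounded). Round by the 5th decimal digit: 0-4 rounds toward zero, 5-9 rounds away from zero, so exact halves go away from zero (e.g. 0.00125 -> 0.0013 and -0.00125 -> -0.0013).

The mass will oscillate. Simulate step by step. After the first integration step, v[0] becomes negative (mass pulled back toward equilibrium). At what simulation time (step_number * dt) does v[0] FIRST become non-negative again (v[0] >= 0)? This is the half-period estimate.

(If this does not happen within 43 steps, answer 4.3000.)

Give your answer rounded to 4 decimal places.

Step 0: x=[6.8000] v=[0.0000]
Step 1: x=[6.7612] v=[-0.3881]
Step 2: x=[6.6841] v=[-0.7707]
Step 3: x=[6.5699] v=[-1.1422]
Step 4: x=[6.4202] v=[-1.4973]
Step 5: x=[6.2371] v=[-1.8308]
Step 6: x=[6.0233] v=[-2.1380]
Step 7: x=[5.7819] v=[-2.4145]
Step 8: x=[5.5163] v=[-2.6563]
Step 9: x=[5.2303] v=[-2.8599]
Step 10: x=[4.9281] v=[-3.0224]
Step 11: x=[4.6140] v=[-3.1414]
Step 12: x=[4.2925] v=[-3.2153]
Step 13: x=[3.9682] v=[-3.2430]
Step 14: x=[3.6458] v=[-3.2241]
Step 15: x=[3.3299] v=[-3.1588]
Step 16: x=[3.0251] v=[-3.0481]
Step 17: x=[2.7357] v=[-2.8936]
Step 18: x=[2.4660] v=[-2.6975]
Step 19: x=[2.2197] v=[-2.4626]
Step 20: x=[2.0005] v=[-2.1923]
Step 21: x=[1.8115] v=[-1.8905]
Step 22: x=[1.6554] v=[-1.5615]
Step 23: x=[1.5344] v=[-1.2101]
Step 24: x=[1.4503] v=[-0.8413]
Step 25: x=[1.4043] v=[-0.4604]
Step 26: x=[1.3970] v=[-0.0729]
Step 27: x=[1.4286] v=[0.3157]
First v>=0 after going negative at step 27, time=2.7000

Answer: 2.7000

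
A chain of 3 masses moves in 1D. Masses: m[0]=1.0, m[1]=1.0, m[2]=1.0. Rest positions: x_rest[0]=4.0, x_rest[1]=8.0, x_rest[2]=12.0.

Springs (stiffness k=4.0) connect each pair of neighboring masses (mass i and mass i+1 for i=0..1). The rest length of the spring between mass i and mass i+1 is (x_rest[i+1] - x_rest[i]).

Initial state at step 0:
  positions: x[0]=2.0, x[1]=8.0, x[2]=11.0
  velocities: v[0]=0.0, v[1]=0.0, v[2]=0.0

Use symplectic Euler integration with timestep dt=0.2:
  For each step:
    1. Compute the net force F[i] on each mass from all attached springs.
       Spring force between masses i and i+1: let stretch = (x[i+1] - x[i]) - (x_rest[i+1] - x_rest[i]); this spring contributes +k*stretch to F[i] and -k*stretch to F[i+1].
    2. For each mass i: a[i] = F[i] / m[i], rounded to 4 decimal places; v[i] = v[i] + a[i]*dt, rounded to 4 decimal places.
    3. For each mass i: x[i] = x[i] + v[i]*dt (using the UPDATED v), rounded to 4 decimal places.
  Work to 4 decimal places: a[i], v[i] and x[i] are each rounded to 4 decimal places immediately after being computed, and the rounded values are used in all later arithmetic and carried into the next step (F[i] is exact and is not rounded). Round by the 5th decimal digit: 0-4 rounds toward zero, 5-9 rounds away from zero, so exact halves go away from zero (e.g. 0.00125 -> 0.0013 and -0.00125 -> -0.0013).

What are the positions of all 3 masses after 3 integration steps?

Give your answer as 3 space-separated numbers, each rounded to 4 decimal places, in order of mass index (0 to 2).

Answer: 3.3373 6.1614 11.5012

Derivation:
Step 0: x=[2.0000 8.0000 11.0000] v=[0.0000 0.0000 0.0000]
Step 1: x=[2.3200 7.5200 11.1600] v=[1.6000 -2.4000 0.8000]
Step 2: x=[2.8320 6.7904 11.3776] v=[2.5600 -3.6480 1.0880]
Step 3: x=[3.3373 6.1614 11.5012] v=[2.5267 -3.1450 0.6182]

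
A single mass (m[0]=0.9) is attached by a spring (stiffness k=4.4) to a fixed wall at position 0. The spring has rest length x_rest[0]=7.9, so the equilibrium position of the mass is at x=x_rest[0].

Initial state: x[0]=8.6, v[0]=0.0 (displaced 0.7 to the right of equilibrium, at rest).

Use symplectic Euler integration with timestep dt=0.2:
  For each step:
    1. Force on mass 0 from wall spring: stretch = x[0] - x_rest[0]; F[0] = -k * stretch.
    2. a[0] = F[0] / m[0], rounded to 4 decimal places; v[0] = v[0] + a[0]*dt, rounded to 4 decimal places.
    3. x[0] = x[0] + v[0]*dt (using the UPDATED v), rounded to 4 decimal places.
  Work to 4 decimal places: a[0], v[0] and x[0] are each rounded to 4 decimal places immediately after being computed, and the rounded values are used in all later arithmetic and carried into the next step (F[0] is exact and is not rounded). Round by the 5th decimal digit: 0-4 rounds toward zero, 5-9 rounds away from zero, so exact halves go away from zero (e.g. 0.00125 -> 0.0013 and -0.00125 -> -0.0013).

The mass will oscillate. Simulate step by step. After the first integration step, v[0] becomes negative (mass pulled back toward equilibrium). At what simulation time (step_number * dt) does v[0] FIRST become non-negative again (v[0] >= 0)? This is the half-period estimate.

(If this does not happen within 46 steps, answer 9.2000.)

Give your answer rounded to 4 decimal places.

Step 0: x=[8.6000] v=[0.0000]
Step 1: x=[8.4631] v=[-0.6844]
Step 2: x=[8.2161] v=[-1.2350]
Step 3: x=[7.9073] v=[-1.5441]
Step 4: x=[7.5971] v=[-1.5512]
Step 5: x=[7.3461] v=[-1.2550]
Step 6: x=[7.2034] v=[-0.7134]
Step 7: x=[7.1969] v=[-0.0323]
Step 8: x=[7.3279] v=[0.6552]
First v>=0 after going negative at step 8, time=1.6000

Answer: 1.6000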